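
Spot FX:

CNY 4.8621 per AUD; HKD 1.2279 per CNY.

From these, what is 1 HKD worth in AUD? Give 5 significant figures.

HKD/AUD = 0.16750

1 HKD ÷ 1.2279 = 0.814399 CNY
0.814399 CNY ÷ 4.8621 = 0.167499 AUD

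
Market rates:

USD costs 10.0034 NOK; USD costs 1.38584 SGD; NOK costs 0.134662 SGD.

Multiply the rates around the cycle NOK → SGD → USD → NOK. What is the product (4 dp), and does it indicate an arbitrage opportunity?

0.9720 (arbitrage exists)

Around NOK → SGD → USD → NOK: 1 × 0.134662 ÷ 1.38584 × 10.0034 = 0.972030
Product < 1; profitable direction is NOK → USD → SGD → NOK.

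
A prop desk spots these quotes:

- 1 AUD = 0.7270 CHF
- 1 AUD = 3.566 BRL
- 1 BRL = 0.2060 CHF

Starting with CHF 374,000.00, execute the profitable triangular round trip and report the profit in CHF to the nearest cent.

Profit: CHF 3,907.71

Profitable loop is CHF → AUD → BRL → CHF:
CHF 374,000.00 ÷ 0.7270 = AUD 514,442.92
AUD 514,442.92 × 3.566 = BRL 1,834,503.44
BRL 1,834,503.44 × 0.2060 = CHF 377,907.71
Profit = CHF 377,907.71 − CHF 374,000.00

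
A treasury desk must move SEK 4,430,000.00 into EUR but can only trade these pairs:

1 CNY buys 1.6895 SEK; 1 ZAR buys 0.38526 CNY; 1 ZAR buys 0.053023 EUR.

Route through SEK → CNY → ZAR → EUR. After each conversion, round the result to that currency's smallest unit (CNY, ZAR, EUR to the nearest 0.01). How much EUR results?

EUR 360,874.26

SEK 4,430,000.00 ÷ 1.6895 = CNY 2,622,077.54
CNY 2,622,077.54 ÷ 0.38526 = ZAR 6,805,994.76
ZAR 6,805,994.76 × 0.053023 = EUR 360,874.26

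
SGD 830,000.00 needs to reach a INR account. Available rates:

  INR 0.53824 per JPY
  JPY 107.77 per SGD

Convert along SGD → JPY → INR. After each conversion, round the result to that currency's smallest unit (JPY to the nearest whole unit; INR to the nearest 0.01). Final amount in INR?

SGD 830,000.00 × 107.77 = JPY 89,449,100
JPY 89,449,100 × 0.53824 = INR 48,145,083.58

INR 48,145,083.58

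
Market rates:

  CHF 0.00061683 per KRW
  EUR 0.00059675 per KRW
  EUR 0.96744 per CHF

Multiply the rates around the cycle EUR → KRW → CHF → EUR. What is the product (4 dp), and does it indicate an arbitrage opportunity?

Around EUR → KRW → CHF → EUR: 1 ÷ 0.00059675 × 0.00061683 × 0.96744 = 0.999993
Product ≈ 1 (deviation 0.001%, within rounding noise).

1.0000 (no arbitrage)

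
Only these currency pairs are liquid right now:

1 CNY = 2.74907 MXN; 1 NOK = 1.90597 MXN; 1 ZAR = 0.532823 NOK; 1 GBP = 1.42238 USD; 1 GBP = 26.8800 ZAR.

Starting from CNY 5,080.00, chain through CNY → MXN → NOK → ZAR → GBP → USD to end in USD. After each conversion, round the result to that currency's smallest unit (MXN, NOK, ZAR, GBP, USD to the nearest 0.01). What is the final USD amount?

CNY 5,080.00 × 2.74907 = MXN 13,965.28
MXN 13,965.28 ÷ 1.90597 = NOK 7,327.12
NOK 7,327.12 ÷ 0.532823 = ZAR 13,751.51
ZAR 13,751.51 ÷ 26.8800 = GBP 511.59
GBP 511.59 × 1.42238 = USD 727.68

USD 727.68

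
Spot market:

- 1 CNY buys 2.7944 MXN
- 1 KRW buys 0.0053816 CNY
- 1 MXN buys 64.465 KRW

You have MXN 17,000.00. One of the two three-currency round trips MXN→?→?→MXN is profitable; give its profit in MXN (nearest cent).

Profit: MXN 535.77

Profitable loop is MXN → CNY → KRW → MXN:
MXN 17,000.00 ÷ 2.7944 = CNY 6,083.60
CNY 6,083.60 ÷ 0.0053816 = KRW 1,130,444
KRW 1,130,444 ÷ 64.465 = MXN 17,535.77
Profit = MXN 17,535.77 − MXN 17,000.00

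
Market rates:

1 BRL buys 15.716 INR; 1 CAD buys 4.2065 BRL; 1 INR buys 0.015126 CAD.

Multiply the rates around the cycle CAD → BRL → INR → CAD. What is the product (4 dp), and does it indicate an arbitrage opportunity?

Around CAD → BRL → INR → CAD: 1 × 4.2065 × 15.716 × 0.015126 = 0.999970
Product ≈ 1 (deviation 0.003%, within rounding noise).

1.0000 (no arbitrage)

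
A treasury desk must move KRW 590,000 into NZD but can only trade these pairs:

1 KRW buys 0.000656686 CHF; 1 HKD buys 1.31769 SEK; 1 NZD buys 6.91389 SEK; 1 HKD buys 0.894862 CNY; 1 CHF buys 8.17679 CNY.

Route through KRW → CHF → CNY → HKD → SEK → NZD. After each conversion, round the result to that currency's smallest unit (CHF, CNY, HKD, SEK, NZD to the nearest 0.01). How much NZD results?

NZD 674.72

KRW 590,000 × 0.000656686 = CHF 387.44
CHF 387.44 × 8.17679 = CNY 3,168.02
CNY 3,168.02 ÷ 0.894862 = HKD 3,540.23
HKD 3,540.23 × 1.31769 = SEK 4,664.93
SEK 4,664.93 ÷ 6.91389 = NZD 674.72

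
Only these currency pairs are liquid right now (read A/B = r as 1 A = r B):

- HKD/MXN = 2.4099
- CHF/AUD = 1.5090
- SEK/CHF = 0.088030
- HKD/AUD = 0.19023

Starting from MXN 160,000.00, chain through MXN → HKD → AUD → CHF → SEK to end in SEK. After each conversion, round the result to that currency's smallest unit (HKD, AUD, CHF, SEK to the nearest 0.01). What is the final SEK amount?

SEK 95,078.04

MXN 160,000.00 ÷ 2.4099 = HKD 66,392.80
HKD 66,392.80 × 0.19023 = AUD 12,629.90
AUD 12,629.90 ÷ 1.5090 = CHF 8,369.72
CHF 8,369.72 ÷ 0.088030 = SEK 95,078.04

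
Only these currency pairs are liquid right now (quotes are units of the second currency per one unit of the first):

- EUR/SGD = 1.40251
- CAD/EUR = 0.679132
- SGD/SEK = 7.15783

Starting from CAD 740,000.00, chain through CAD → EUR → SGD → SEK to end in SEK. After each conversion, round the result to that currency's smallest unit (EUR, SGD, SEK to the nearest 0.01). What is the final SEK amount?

CAD 740,000.00 × 0.679132 = EUR 502,557.68
EUR 502,557.68 × 1.40251 = SGD 704,842.17
SGD 704,842.17 × 7.15783 = SEK 5,045,140.43

SEK 5,045,140.43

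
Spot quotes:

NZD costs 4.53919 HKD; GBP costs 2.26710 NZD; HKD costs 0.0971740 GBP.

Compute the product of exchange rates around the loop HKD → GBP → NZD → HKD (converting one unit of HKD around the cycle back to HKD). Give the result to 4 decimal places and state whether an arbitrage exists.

Around HKD → GBP → NZD → HKD: 1 × 0.0971740 × 2.26710 × 4.53919 = 0.999998
Product ≈ 1 (deviation 0.000%, within rounding noise).

1.0000 (no arbitrage)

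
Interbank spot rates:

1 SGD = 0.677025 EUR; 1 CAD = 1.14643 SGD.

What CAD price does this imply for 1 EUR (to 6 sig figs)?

1 EUR ÷ 0.677025 = 1.47705 SGD
1.47705 SGD ÷ 1.14643 = 1.28839 CAD

EUR/CAD = 1.28839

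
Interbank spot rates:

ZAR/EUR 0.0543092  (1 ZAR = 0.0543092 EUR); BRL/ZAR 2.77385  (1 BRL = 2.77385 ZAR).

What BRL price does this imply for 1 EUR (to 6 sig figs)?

1 EUR ÷ 0.0543092 = 18.4131 ZAR
18.4131 ZAR ÷ 2.77385 = 6.6381 BRL

EUR/BRL = 6.63810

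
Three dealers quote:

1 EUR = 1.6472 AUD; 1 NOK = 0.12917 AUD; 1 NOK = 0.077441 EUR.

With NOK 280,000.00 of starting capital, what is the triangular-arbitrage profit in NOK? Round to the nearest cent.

Profit: NOK 3,532.21

Profitable loop is NOK → AUD → EUR → NOK:
NOK 280,000.00 × 0.12917 = AUD 36,167.60
AUD 36,167.60 ÷ 1.6472 = EUR 21,957.02
EUR 21,957.02 ÷ 0.077441 = NOK 283,532.21
Profit = NOK 283,532.21 − NOK 280,000.00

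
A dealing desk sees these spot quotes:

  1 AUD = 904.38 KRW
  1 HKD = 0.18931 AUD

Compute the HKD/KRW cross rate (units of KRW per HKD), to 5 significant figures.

1 HKD × 0.18931 = 0.18931 AUD
0.18931 AUD × 904.38 = 171.208 KRW

HKD/KRW = 171.21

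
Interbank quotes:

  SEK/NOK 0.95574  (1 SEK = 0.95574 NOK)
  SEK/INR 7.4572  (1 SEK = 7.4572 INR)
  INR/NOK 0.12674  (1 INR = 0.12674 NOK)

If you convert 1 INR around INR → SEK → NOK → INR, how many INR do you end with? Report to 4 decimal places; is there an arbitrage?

Around INR → SEK → NOK → INR: 1 ÷ 7.4572 × 0.95574 ÷ 0.12674 = 1.011231
Product > 1; profitable direction is INR → SEK → NOK → INR.

1.0112 (arbitrage exists)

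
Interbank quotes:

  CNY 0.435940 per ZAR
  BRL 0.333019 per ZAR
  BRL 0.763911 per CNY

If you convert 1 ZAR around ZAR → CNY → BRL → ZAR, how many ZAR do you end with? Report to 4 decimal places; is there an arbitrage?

1.0000 (no arbitrage)

Around ZAR → CNY → BRL → ZAR: 1 × 0.435940 × 0.763911 ÷ 0.333019 = 1.000001
Product ≈ 1 (deviation 0.000%, within rounding noise).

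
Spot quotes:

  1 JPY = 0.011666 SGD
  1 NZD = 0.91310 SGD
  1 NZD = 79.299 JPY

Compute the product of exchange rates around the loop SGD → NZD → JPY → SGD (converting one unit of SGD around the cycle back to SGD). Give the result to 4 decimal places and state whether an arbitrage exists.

Around SGD → NZD → JPY → SGD: 1 ÷ 0.91310 × 79.299 × 0.011666 = 1.013144
Product > 1; profitable direction is SGD → NZD → JPY → SGD.

1.0131 (arbitrage exists)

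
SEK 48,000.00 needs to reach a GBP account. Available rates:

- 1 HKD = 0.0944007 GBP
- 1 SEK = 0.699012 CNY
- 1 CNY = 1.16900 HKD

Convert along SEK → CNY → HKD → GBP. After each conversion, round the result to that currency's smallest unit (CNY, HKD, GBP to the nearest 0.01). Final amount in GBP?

GBP 3,702.68

SEK 48,000.00 × 0.699012 = CNY 33,552.58
CNY 33,552.58 × 1.16900 = HKD 39,222.97
HKD 39,222.97 × 0.0944007 = GBP 3,702.68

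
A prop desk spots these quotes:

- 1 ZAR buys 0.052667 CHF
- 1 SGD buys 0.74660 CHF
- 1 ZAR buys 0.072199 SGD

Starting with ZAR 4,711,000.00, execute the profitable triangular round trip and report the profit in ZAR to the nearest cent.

Profitable loop is ZAR → SGD → CHF → ZAR:
ZAR 4,711,000.00 × 0.072199 = SGD 340,129.49
SGD 340,129.49 × 0.74660 = CHF 253,940.68
CHF 253,940.68 ÷ 0.052667 = ZAR 4,821,627.90
Profit = ZAR 4,821,627.90 − ZAR 4,711,000.00

Profit: ZAR 110,627.90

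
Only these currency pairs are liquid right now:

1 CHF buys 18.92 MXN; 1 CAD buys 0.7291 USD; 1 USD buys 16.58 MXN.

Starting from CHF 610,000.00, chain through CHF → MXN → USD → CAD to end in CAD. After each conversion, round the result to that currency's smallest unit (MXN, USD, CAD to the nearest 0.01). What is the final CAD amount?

CAD 954,727.31

CHF 610,000.00 × 18.92 = MXN 11,541,200.00
MXN 11,541,200.00 ÷ 16.58 = USD 696,091.68
USD 696,091.68 ÷ 0.7291 = CAD 954,727.31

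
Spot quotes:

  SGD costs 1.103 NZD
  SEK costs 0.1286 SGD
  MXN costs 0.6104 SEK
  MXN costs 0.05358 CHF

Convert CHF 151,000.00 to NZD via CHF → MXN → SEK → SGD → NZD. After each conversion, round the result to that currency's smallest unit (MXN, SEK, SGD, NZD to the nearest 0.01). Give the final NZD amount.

NZD 244,008.66

CHF 151,000.00 ÷ 0.05358 = MXN 2,818,215.75
MXN 2,818,215.75 × 0.6104 = SEK 1,720,238.89
SEK 1,720,238.89 × 0.1286 = SGD 221,222.72
SGD 221,222.72 × 1.103 = NZD 244,008.66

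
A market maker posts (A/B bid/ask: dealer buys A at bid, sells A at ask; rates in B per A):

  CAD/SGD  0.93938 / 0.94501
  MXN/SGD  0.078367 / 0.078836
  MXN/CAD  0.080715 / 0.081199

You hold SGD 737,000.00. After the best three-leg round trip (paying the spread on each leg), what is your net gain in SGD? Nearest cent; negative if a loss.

Best loop SGD → CAD → MXN → SGD:
SGD 737,000.00 ÷ 0.94501 (buy CAD at ask) = CAD 779,885.93
CAD 779,885.93 ÷ 0.081199 (buy MXN at ask) = MXN 9,604,624.78
MXN 9,604,624.78 × 0.078367 (sell MXN at bid) = SGD 752,685.63

Net profit: SGD 15,685.63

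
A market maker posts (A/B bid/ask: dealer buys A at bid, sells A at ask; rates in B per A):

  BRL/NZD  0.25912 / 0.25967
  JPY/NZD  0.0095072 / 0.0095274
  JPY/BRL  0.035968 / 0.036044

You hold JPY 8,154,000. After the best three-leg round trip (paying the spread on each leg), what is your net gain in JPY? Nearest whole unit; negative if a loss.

Net profit: JPY 128,636

Best loop JPY → NZD → BRL → JPY:
JPY 8,154,000 × 0.0095072 (sell JPY at bid) = NZD 77,521.71
NZD 77,521.71 ÷ 0.25967 (buy BRL at ask) = BRL 298,539.33
BRL 298,539.33 ÷ 0.036044 (buy JPY at ask) = JPY 8,282,636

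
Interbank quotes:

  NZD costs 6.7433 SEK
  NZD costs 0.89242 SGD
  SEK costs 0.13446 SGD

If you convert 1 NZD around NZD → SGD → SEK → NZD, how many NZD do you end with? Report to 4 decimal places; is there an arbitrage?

0.9842 (arbitrage exists)

Around NZD → SGD → SEK → NZD: 1 × 0.89242 ÷ 0.13446 ÷ 6.7433 = 0.984246
Product < 1; profitable direction is NZD → SEK → SGD → NZD.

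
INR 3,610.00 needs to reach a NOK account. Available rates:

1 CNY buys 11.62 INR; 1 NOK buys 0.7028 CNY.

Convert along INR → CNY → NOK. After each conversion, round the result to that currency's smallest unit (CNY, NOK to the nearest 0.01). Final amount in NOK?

INR 3,610.00 ÷ 11.62 = CNY 310.67
CNY 310.67 ÷ 0.7028 = NOK 442.05

NOK 442.05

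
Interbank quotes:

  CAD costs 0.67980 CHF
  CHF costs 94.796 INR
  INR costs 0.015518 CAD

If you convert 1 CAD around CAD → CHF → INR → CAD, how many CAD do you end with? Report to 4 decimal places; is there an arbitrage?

Around CAD → CHF → INR → CAD: 1 × 0.67980 × 94.796 × 0.015518 = 1.000016
Product ≈ 1 (deviation 0.002%, within rounding noise).

1.0000 (no arbitrage)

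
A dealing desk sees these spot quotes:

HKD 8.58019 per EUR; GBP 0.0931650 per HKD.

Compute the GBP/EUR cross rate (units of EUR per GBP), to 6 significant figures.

GBP/EUR = 1.25098

1 GBP ÷ 0.0931650 = 10.7336 HKD
10.7336 HKD ÷ 8.58019 = 1.25098 EUR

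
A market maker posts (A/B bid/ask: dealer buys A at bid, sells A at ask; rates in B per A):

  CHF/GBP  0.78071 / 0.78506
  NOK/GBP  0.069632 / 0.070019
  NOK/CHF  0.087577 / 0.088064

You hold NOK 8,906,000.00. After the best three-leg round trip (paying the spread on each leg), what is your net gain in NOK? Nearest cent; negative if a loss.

Best loop NOK → GBP → CHF → NOK:
NOK 8,906,000.00 × 0.069632 (sell NOK at bid) = GBP 620,142.59
GBP 620,142.59 ÷ 0.78506 (buy CHF at ask) = CHF 789,930.19
CHF 789,930.19 ÷ 0.088064 (buy NOK at ask) = NOK 8,969,955.78

Net profit: NOK 63,955.78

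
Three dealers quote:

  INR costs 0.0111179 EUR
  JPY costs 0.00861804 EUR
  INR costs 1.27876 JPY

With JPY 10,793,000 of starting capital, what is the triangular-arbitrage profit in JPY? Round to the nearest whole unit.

Profit: JPY 95,483

Profitable loop is JPY → INR → EUR → JPY:
JPY 10,793,000 ÷ 1.27876 = INR 8,440,207.70
INR 8,440,207.70 × 0.0111179 = EUR 93,837.39
EUR 93,837.39 ÷ 0.00861804 = JPY 10,888,483
Profit = JPY 10,888,483 − JPY 10,793,000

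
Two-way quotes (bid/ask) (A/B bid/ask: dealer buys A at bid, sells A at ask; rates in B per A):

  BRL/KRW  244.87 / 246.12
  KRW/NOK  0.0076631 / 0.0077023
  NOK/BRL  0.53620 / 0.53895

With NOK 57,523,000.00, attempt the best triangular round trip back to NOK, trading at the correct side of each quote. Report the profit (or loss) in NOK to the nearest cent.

Best loop NOK → BRL → KRW → NOK:
NOK 57,523,000.00 × 0.53620 (sell NOK at bid) = BRL 30,843,832.60
BRL 30,843,832.60 × 244.87 (sell BRL at bid) = KRW 7,552,729,289
KRW 7,552,729,289 × 0.0076631 (sell KRW at bid) = NOK 57,877,319.81

Net profit: NOK 354,319.81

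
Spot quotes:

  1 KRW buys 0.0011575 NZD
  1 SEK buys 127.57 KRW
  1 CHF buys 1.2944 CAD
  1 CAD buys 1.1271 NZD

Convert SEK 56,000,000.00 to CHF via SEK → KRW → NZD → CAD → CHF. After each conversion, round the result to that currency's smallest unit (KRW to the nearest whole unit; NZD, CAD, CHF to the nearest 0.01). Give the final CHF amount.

SEK 56,000,000.00 × 127.57 = KRW 7,143,920,000
KRW 7,143,920,000 × 0.0011575 = NZD 8,269,087.40
NZD 8,269,087.40 ÷ 1.1271 = CAD 7,336,604.92
CAD 7,336,604.92 ÷ 1.2944 = CHF 5,667,958.07

CHF 5,667,958.07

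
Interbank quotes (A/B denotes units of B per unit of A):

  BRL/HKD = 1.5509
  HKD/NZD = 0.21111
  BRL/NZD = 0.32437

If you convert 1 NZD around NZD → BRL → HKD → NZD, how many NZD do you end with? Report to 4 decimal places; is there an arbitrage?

Around NZD → BRL → HKD → NZD: 1 ÷ 0.32437 × 1.5509 × 0.21111 = 1.009374
Product > 1; profitable direction is NZD → BRL → HKD → NZD.

1.0094 (arbitrage exists)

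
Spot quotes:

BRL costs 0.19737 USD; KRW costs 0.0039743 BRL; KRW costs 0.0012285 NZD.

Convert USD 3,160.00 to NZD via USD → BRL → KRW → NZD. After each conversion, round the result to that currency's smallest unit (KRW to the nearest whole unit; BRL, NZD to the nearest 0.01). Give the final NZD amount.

USD 3,160.00 ÷ 0.19737 = BRL 16,010.54
BRL 16,010.54 ÷ 0.0039743 = KRW 4,028,518
KRW 4,028,518 × 0.0012285 = NZD 4,949.03

NZD 4,949.03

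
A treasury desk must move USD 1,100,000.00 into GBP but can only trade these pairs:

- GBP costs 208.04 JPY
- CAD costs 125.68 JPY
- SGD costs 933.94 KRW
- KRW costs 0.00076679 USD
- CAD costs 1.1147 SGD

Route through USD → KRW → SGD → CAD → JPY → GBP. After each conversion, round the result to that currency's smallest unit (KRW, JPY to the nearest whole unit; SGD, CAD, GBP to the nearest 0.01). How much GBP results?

USD 1,100,000.00 ÷ 0.00076679 = KRW 1,434,551,833
KRW 1,434,551,833 ÷ 933.94 = SGD 1,536,021.41
SGD 1,536,021.41 ÷ 1.1147 = CAD 1,377,968.43
CAD 1,377,968.43 × 125.68 = JPY 173,183,072
JPY 173,183,072 ÷ 208.04 = GBP 832,450.84

GBP 832,450.84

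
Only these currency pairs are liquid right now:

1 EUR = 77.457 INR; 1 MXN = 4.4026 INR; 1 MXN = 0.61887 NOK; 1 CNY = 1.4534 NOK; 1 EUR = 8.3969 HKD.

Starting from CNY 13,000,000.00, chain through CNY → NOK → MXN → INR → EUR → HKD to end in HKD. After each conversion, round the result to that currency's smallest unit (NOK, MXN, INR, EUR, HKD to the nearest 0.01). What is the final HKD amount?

HKD 14,571,243.52

CNY 13,000,000.00 × 1.4534 = NOK 18,894,200.00
NOK 18,894,200.00 ÷ 0.61887 = MXN 30,530,159.81
MXN 30,530,159.81 × 4.4026 = INR 134,412,081.58
INR 134,412,081.58 ÷ 77.457 = EUR 1,735,312.26
EUR 1,735,312.26 × 8.3969 = HKD 14,571,243.52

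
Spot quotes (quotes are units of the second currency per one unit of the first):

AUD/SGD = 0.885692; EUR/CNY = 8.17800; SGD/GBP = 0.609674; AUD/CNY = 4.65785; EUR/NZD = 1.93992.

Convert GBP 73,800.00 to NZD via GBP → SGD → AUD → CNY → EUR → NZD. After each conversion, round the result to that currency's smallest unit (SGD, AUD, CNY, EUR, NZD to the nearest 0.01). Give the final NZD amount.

NZD 151,007.39

GBP 73,800.00 ÷ 0.609674 = SGD 121,048.30
SGD 121,048.30 ÷ 0.885692 = AUD 136,670.87
AUD 136,670.87 × 4.65785 = CNY 636,592.41
CNY 636,592.41 ÷ 8.17800 = EUR 77,842.07
EUR 77,842.07 × 1.93992 = NZD 151,007.39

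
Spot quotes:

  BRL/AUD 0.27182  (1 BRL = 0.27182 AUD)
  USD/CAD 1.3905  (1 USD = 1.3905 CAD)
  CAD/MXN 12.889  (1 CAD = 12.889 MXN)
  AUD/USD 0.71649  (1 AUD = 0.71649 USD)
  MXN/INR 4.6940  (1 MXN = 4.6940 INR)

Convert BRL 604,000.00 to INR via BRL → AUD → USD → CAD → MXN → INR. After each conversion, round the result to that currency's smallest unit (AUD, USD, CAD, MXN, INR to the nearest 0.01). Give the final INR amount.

INR 9,896,047.44

BRL 604,000.00 × 0.27182 = AUD 164,179.28
AUD 164,179.28 × 0.71649 = USD 117,632.81
USD 117,632.81 × 1.3905 = CAD 163,568.42
CAD 163,568.42 × 12.889 = MXN 2,108,233.37
MXN 2,108,233.37 × 4.6940 = INR 9,896,047.44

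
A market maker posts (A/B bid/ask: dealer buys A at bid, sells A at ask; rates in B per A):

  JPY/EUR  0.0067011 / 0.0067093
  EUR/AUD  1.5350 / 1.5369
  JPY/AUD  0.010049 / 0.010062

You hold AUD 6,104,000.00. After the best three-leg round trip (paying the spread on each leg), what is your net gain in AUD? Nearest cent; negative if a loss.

Net profit: AUD 136,001.45

Best loop AUD → JPY → EUR → AUD:
AUD 6,104,000.00 ÷ 0.010062 (buy JPY at ask) = JPY 606,638,839
JPY 606,638,839 × 0.0067011 (sell JPY at bid) = EUR 4,065,147.53
EUR 4,065,147.53 × 1.5350 (sell EUR at bid) = AUD 6,240,001.45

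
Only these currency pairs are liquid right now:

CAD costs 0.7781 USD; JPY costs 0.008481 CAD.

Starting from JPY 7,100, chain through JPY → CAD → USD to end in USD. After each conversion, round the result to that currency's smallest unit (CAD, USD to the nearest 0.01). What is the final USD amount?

JPY 7,100 × 0.008481 = CAD 60.22
CAD 60.22 × 0.7781 = USD 46.86

USD 46.86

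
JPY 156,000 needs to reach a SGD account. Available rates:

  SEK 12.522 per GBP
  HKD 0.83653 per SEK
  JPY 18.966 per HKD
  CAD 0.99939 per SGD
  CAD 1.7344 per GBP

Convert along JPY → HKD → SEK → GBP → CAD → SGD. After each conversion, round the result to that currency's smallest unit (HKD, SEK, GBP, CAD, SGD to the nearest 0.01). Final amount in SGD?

SGD 1,362.72

JPY 156,000 ÷ 18.966 = HKD 8,225.25
HKD 8,225.25 ÷ 0.83653 = SEK 9,832.58
SEK 9,832.58 ÷ 12.522 = GBP 785.22
GBP 785.22 × 1.7344 = CAD 1,361.89
CAD 1,361.89 ÷ 0.99939 = SGD 1,362.72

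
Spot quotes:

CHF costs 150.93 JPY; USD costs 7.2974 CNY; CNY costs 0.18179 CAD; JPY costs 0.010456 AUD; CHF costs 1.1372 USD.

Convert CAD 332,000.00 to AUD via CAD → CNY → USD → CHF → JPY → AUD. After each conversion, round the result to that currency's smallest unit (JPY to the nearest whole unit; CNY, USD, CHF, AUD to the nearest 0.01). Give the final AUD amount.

AUD 347,299.56

CAD 332,000.00 ÷ 0.18179 = CNY 1,826,283.07
CNY 1,826,283.07 ÷ 7.2974 = USD 250,264.90
USD 250,264.90 ÷ 1.1372 = CHF 220,071.14
CHF 220,071.14 × 150.93 = JPY 33,215,337
JPY 33,215,337 × 0.010456 = AUD 347,299.56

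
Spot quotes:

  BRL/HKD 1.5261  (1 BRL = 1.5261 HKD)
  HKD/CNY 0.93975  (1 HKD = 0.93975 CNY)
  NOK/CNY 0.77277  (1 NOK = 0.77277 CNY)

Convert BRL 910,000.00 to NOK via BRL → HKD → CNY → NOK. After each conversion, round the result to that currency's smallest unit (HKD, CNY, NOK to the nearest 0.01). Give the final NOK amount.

NOK 1,688,832.06

BRL 910,000.00 × 1.5261 = HKD 1,388,751.00
HKD 1,388,751.00 × 0.93975 = CNY 1,305,078.75
CNY 1,305,078.75 ÷ 0.77277 = NOK 1,688,832.06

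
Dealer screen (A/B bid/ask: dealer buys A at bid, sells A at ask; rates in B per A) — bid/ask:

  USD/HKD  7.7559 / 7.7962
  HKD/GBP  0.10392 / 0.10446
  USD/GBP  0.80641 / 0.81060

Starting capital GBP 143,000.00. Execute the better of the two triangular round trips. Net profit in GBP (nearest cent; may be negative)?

Net result: GBP -812.71 (no profitable arbitrage after spreads)

Best loop GBP → USD → HKD → GBP:
GBP 143,000.00 ÷ 0.81060 (buy USD at ask) = USD 176,412.53
USD 176,412.53 × 7.7559 (sell USD at bid) = HKD 1,368,237.97
HKD 1,368,237.97 × 0.10392 (sell HKD at bid) = GBP 142,187.29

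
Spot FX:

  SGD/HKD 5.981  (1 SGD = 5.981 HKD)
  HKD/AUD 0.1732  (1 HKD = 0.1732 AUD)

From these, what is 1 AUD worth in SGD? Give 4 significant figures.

AUD/SGD = 0.9653

1 AUD ÷ 0.1732 = 5.77367 HKD
5.77367 HKD ÷ 5.981 = 0.965336 SGD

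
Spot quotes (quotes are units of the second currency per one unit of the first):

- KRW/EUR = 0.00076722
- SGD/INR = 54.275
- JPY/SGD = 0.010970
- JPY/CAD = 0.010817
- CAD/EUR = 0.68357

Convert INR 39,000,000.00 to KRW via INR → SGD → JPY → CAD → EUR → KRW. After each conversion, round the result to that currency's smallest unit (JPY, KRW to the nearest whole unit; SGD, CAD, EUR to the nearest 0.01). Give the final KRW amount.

INR 39,000,000.00 ÷ 54.275 = SGD 718,562.87
SGD 718,562.87 ÷ 0.010970 = JPY 65,502,541
JPY 65,502,541 × 0.010817 = CAD 708,540.99
CAD 708,540.99 × 0.68357 = EUR 484,337.36
EUR 484,337.36 ÷ 0.00076722 = KRW 631,288,757

KRW 631,288,757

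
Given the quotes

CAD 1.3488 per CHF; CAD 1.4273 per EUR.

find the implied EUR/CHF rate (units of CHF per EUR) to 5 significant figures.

EUR/CHF = 1.0582

1 EUR × 1.4273 = 1.4273 CAD
1.4273 CAD ÷ 1.3488 = 1.0582 CHF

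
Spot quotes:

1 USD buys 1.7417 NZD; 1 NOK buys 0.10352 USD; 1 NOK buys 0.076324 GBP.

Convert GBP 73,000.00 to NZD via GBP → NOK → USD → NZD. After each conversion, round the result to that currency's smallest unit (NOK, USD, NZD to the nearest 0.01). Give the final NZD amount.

GBP 73,000.00 ÷ 0.076324 = NOK 956,448.82
NOK 956,448.82 × 0.10352 = USD 99,011.58
USD 99,011.58 × 1.7417 = NZD 172,448.47

NZD 172,448.47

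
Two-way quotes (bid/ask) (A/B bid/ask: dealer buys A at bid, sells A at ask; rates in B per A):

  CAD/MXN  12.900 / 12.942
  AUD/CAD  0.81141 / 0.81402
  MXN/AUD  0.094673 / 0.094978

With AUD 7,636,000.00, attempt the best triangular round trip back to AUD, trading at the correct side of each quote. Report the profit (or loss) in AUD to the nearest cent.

Best loop AUD → MXN → CAD → AUD:
AUD 7,636,000.00 ÷ 0.094978 (buy MXN at ask) = MXN 80,397,565.75
MXN 80,397,565.75 ÷ 12.942 (buy CAD at ask) = CAD 6,212,143.85
CAD 6,212,143.85 ÷ 0.81402 (buy AUD at ask) = AUD 7,631,438.85

Net result: AUD -4,561.15 (no profitable arbitrage after spreads)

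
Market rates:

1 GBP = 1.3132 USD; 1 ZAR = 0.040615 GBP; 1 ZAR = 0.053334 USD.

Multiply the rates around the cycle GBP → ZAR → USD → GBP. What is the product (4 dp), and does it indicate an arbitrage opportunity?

1.0000 (no arbitrage)

Around GBP → ZAR → USD → GBP: 1 ÷ 0.040615 × 0.053334 ÷ 1.3132 = 0.999970
Product ≈ 1 (deviation 0.003%, within rounding noise).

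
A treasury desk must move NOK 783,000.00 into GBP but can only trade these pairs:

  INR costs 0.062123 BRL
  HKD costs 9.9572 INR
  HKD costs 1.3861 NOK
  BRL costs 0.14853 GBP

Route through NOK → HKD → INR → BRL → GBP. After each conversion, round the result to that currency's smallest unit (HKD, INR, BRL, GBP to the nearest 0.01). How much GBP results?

GBP 51,900.44

NOK 783,000.00 ÷ 1.3861 = HKD 564,894.31
HKD 564,894.31 × 9.9572 = INR 5,624,765.62
INR 5,624,765.62 × 0.062123 = BRL 349,427.31
BRL 349,427.31 × 0.14853 = GBP 51,900.44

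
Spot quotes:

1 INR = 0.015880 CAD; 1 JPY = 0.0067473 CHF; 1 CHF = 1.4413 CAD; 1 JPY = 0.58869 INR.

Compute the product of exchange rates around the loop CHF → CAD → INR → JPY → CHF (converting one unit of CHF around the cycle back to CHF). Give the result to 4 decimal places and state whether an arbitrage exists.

1.0403 (arbitrage exists)

Around CHF → CAD → INR → JPY → CHF: 1 × 1.4413 ÷ 0.015880 ÷ 0.58869 × 0.0067473 = 1.040273
Product > 1; profitable direction is CHF → CAD → INR → JPY → CHF.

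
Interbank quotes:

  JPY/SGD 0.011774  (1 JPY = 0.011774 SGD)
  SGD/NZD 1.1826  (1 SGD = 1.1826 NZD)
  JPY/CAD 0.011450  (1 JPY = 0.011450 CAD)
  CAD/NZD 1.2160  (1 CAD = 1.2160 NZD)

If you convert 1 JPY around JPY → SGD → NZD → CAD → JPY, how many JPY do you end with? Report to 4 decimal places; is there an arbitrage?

1.0001 (no arbitrage)

Around JPY → SGD → NZD → CAD → JPY: 1 × 0.011774 × 1.1826 ÷ 1.2160 ÷ 0.011450 = 1.000053
Product ≈ 1 (deviation 0.005%, within rounding noise).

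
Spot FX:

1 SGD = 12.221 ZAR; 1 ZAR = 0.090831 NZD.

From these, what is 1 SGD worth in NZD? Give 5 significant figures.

SGD/NZD = 1.1100

1 SGD × 12.221 = 12.221 ZAR
12.221 ZAR × 0.090831 = 1.11005 NZD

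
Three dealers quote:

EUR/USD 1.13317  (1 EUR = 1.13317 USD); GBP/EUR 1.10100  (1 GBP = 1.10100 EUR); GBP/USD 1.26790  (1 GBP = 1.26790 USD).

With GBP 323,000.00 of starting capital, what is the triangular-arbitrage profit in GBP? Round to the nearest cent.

Profitable loop is GBP → USD → EUR → GBP:
GBP 323,000.00 × 1.26790 = USD 409,531.70
USD 409,531.70 ÷ 1.13317 = EUR 361,403.58
EUR 361,403.58 ÷ 1.10100 = GBP 328,250.30
Profit = GBP 328,250.30 − GBP 323,000.00

Profit: GBP 5,250.30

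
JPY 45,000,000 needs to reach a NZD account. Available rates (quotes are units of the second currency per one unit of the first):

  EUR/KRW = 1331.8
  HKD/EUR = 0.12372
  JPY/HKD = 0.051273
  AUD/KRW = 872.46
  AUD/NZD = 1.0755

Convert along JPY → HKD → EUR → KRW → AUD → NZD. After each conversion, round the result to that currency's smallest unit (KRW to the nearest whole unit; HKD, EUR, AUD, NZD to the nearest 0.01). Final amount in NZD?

JPY 45,000,000 × 0.051273 = HKD 2,307,285.00
HKD 2,307,285.00 × 0.12372 = EUR 285,457.30
EUR 285,457.30 × 1331.8 = KRW 380,172,032
KRW 380,172,032 ÷ 872.46 = AUD 435,747.23
AUD 435,747.23 × 1.0755 = NZD 468,646.15

NZD 468,646.15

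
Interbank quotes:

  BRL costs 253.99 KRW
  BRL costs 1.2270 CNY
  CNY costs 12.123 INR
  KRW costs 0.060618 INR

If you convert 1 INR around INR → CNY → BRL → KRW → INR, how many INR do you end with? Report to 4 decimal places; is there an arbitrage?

Around INR → CNY → BRL → KRW → INR: 1 ÷ 12.123 ÷ 1.2270 × 253.99 × 0.060618 = 1.035055
Product > 1; profitable direction is INR → CNY → BRL → KRW → INR.

1.0351 (arbitrage exists)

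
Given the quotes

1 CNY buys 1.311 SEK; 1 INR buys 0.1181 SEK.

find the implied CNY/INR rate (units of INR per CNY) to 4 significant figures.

1 CNY × 1.311 = 1.311 SEK
1.311 SEK ÷ 0.1181 = 11.1008 INR

CNY/INR = 11.10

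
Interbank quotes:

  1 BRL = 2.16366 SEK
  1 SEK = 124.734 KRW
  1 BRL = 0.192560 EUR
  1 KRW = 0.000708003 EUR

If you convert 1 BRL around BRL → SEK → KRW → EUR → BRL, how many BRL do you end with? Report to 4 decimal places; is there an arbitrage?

Around BRL → SEK → KRW → EUR → BRL: 1 × 2.16366 × 124.734 × 0.000708003 ÷ 0.192560 = 0.992300
Product < 1; profitable direction is BRL → EUR → KRW → SEK → BRL.

0.9923 (arbitrage exists)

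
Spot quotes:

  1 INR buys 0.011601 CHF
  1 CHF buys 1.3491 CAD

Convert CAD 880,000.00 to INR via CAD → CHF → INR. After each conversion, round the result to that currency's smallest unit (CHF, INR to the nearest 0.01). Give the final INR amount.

INR 56,226,765.80

CAD 880,000.00 ÷ 1.3491 = CHF 652,286.71
CHF 652,286.71 ÷ 0.011601 = INR 56,226,765.80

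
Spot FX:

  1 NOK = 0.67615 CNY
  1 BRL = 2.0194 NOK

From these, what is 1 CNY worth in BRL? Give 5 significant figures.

1 CNY ÷ 0.67615 = 1.47896 NOK
1.47896 NOK ÷ 2.0194 = 0.732377 BRL

CNY/BRL = 0.73238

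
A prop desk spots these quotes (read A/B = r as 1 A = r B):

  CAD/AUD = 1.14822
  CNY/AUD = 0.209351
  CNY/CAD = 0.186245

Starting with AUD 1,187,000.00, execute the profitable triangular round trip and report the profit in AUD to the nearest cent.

Profit: AUD 25,510.22

Profitable loop is AUD → CNY → CAD → AUD:
AUD 1,187,000.00 ÷ 0.209351 = CNY 5,669,903.65
CNY 5,669,903.65 × 0.186245 = CAD 1,055,991.21
CAD 1,055,991.21 × 1.14822 = AUD 1,212,510.22
Profit = AUD 1,212,510.22 − AUD 1,187,000.00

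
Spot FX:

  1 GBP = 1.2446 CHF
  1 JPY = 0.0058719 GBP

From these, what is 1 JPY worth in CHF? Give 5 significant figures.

1 JPY × 0.0058719 = 0.0058719 GBP
0.0058719 GBP × 1.2446 = 0.00730817 CHF

JPY/CHF = 0.0073082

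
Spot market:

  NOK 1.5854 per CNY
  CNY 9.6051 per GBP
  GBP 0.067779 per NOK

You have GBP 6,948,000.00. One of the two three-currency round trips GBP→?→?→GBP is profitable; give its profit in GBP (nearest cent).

Profit: GBP 223,264.01

Profitable loop is GBP → CNY → NOK → GBP:
GBP 6,948,000.00 × 9.6051 = CNY 66,736,234.80
CNY 66,736,234.80 × 1.5854 = NOK 105,803,626.65
NOK 105,803,626.65 × 0.067779 = GBP 7,171,264.01
Profit = GBP 7,171,264.01 − GBP 6,948,000.00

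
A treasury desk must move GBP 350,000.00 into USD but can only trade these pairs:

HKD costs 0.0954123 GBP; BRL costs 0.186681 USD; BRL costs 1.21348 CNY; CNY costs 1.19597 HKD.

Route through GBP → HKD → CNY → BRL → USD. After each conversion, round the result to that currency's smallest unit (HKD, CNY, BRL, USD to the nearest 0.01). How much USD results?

USD 471,857.53

GBP 350,000.00 ÷ 0.0954123 = HKD 3,668,290.15
HKD 3,668,290.15 ÷ 1.19597 = CNY 3,067,209.17
CNY 3,067,209.17 ÷ 1.21348 = BRL 2,527,614.11
BRL 2,527,614.11 × 0.186681 = USD 471,857.53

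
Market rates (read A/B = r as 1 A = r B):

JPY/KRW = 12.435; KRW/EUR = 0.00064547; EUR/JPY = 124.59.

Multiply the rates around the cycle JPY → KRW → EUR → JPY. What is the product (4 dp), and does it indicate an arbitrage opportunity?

1.0000 (no arbitrage)

Around JPY → KRW → EUR → JPY: 1 × 12.435 × 0.00064547 × 124.59 = 1.000012
Product ≈ 1 (deviation 0.001%, within rounding noise).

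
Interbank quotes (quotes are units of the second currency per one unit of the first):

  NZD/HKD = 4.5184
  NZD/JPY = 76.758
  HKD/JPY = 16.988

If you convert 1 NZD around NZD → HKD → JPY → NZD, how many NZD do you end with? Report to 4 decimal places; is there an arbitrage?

Around NZD → HKD → JPY → NZD: 1 × 4.5184 × 16.988 ÷ 76.758 = 1.000008
Product ≈ 1 (deviation 0.001%, within rounding noise).

1.0000 (no arbitrage)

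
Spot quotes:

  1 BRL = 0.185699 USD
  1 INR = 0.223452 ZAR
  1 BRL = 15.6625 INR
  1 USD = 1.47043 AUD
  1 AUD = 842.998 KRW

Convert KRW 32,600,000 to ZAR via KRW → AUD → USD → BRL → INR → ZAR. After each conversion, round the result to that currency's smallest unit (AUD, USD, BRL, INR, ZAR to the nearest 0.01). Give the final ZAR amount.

KRW 32,600,000 ÷ 842.998 = AUD 38,671.50
AUD 38,671.50 ÷ 1.47043 = USD 26,299.45
USD 26,299.45 ÷ 0.185699 = BRL 141,624.08
BRL 141,624.08 × 15.6625 = INR 2,218,187.15
INR 2,218,187.15 × 0.223452 = ZAR 495,658.36

ZAR 495,658.36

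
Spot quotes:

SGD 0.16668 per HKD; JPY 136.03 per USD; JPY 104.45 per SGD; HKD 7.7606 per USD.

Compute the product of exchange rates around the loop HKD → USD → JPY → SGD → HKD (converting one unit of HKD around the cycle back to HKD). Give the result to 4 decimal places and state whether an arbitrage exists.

Around HKD → USD → JPY → SGD → HKD: 1 ÷ 7.7606 × 136.03 ÷ 104.45 ÷ 0.16668 = 1.006810
Product > 1; profitable direction is HKD → USD → JPY → SGD → HKD.

1.0068 (arbitrage exists)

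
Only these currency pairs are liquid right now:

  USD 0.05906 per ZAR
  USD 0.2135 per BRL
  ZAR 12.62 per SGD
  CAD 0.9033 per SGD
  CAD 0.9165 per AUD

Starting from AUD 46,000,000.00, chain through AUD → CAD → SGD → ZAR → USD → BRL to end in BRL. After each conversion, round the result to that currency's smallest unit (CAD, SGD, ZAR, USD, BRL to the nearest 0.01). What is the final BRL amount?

AUD 46,000,000.00 × 0.9165 = CAD 42,159,000.00
CAD 42,159,000.00 ÷ 0.9033 = SGD 46,672,201.93
SGD 46,672,201.93 × 12.62 = ZAR 589,003,188.36
ZAR 589,003,188.36 × 0.05906 = USD 34,786,528.30
USD 34,786,528.30 ÷ 0.2135 = BRL 162,934,558.78

BRL 162,934,558.78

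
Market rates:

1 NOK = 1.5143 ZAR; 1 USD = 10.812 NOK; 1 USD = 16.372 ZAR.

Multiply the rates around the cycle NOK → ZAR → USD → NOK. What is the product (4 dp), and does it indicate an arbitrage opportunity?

Around NOK → ZAR → USD → NOK: 1 × 1.5143 ÷ 16.372 × 10.812 = 1.000037
Product ≈ 1 (deviation 0.004%, within rounding noise).

1.0000 (no arbitrage)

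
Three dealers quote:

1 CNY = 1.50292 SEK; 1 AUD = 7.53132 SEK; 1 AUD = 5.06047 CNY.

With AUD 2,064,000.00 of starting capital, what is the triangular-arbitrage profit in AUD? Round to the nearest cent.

Profitable loop is AUD → CNY → SEK → AUD:
AUD 2,064,000.00 × 5.06047 = CNY 10,444,810.08
CNY 10,444,810.08 × 1.50292 = SEK 15,697,713.97
SEK 15,697,713.97 ÷ 7.53132 = AUD 2,084,324.39
Profit = AUD 2,084,324.39 − AUD 2,064,000.00

Profit: AUD 20,324.39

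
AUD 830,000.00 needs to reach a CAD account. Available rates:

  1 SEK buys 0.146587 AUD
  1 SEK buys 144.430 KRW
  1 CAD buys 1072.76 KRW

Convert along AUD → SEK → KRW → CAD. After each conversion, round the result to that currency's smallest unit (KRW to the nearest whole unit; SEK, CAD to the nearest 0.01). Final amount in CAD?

AUD 830,000.00 ÷ 0.146587 = SEK 5,662,166.49
SEK 5,662,166.49 × 144.430 = KRW 817,786,706
KRW 817,786,706 ÷ 1072.76 = CAD 762,320.28

CAD 762,320.28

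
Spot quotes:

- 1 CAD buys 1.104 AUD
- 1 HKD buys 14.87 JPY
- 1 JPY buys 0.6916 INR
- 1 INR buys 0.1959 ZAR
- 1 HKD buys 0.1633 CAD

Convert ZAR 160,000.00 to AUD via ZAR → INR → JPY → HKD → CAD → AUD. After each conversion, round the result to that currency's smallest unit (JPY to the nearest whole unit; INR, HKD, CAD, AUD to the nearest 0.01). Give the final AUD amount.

ZAR 160,000.00 ÷ 0.1959 = INR 816,743.24
INR 816,743.24 ÷ 0.6916 = JPY 1,180,947
JPY 1,180,947 ÷ 14.87 = HKD 79,418.09
HKD 79,418.09 × 0.1633 = CAD 12,968.97
CAD 12,968.97 × 1.104 = AUD 14,317.74

AUD 14,317.74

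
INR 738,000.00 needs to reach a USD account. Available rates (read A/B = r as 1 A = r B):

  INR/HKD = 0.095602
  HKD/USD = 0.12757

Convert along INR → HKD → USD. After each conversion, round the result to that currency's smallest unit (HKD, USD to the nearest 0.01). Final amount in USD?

USD 9,000.61

INR 738,000.00 × 0.095602 = HKD 70,554.28
HKD 70,554.28 × 0.12757 = USD 9,000.61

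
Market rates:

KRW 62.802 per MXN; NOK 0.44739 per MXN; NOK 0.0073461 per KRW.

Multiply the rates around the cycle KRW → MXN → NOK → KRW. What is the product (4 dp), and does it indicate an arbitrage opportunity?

0.9697 (arbitrage exists)

Around KRW → MXN → NOK → KRW: 1 ÷ 62.802 × 0.44739 ÷ 0.0073461 = 0.969741
Product < 1; profitable direction is KRW → NOK → MXN → KRW.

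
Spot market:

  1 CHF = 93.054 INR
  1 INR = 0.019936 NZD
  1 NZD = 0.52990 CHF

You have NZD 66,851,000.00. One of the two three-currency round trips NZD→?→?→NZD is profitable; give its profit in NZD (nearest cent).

Profitable loop is NZD → INR → CHF → NZD:
NZD 66,851,000.00 ÷ 0.019936 = INR 3,353,280,497.59
INR 3,353,280,497.59 ÷ 93.054 = CHF 36,035,855.50
CHF 36,035,855.50 ÷ 0.52990 = NZD 68,005,011.32
Profit = NZD 68,005,011.32 − NZD 66,851,000.00

Profit: NZD 1,154,011.32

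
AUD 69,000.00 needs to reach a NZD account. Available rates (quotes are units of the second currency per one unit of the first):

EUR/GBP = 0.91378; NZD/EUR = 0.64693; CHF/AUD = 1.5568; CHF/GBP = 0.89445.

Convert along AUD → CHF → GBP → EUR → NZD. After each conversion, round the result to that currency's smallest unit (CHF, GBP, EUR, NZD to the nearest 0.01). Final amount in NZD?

AUD 69,000.00 ÷ 1.5568 = CHF 44,321.69
CHF 44,321.69 × 0.89445 = GBP 39,643.54
GBP 39,643.54 ÷ 0.91378 = EUR 43,384.12
EUR 43,384.12 ÷ 0.64693 = NZD 67,061.54

NZD 67,061.54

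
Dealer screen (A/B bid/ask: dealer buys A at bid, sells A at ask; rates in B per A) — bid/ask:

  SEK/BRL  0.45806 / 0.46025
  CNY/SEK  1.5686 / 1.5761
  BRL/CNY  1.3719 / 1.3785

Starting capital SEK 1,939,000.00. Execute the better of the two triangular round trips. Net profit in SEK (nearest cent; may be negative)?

Net profit: SEK 69.93

Best loop SEK → CNY → BRL → SEK:
SEK 1,939,000.00 ÷ 1.5761 (buy CNY at ask) = CNY 1,230,251.89
CNY 1,230,251.89 ÷ 1.3785 (buy BRL at ask) = BRL 892,456.94
BRL 892,456.94 ÷ 0.46025 (buy SEK at ask) = SEK 1,939,069.93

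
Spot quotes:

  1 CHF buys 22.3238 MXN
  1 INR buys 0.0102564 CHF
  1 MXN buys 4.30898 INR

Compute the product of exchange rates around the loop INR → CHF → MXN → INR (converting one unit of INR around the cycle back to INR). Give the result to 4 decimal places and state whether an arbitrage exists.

0.9866 (arbitrage exists)

Around INR → CHF → MXN → INR: 1 × 0.0102564 × 22.3238 × 4.30898 = 0.986592
Product < 1; profitable direction is INR → MXN → CHF → INR.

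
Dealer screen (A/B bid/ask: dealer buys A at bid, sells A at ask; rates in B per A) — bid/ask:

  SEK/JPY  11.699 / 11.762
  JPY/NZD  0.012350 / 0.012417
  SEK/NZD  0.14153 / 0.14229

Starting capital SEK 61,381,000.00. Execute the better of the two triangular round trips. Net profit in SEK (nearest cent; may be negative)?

Best loop SEK → JPY → NZD → SEK:
SEK 61,381,000.00 × 11.699 (sell SEK at bid) = JPY 718,096,319
JPY 718,096,319 × 0.012350 (sell JPY at bid) = NZD 8,868,489.54
NZD 8,868,489.54 ÷ 0.14229 (buy SEK at ask) = SEK 62,326,864.43

Net profit: SEK 945,864.43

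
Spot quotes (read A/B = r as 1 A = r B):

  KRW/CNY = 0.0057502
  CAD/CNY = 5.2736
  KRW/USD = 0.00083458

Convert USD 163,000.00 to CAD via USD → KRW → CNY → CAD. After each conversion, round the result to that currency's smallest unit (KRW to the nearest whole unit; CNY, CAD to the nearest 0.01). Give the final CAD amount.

USD 163,000.00 ÷ 0.00083458 = KRW 195,307,820
KRW 195,307,820 × 0.0057502 = CNY 1,123,059.03
CNY 1,123,059.03 ÷ 5.2736 = CAD 212,958.71

CAD 212,958.71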